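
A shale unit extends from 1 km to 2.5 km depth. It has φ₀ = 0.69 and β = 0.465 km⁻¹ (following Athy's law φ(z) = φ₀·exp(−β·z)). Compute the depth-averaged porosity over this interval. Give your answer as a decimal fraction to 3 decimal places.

⟨φ⟩ = (1/(z₂−z₁)) ∫ φ₀ e^(−βz) dz = φ₀·(e^(−β·z₁) − e^(−β·z₂)) / (β·(z₂−z₁))
e^(−0.465×1) = 0.6281; e^(−0.465×2.5) = 0.3127
⟨φ⟩ = 0.69 × (0.6281 − 0.3127) / (0.465 × 1.5) = 0.69 × 0.4522 = 0.3120

0.312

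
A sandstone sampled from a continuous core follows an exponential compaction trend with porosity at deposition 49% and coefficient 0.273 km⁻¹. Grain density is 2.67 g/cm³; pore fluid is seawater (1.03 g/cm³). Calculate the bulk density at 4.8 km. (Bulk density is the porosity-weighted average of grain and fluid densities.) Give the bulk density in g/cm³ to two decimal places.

2.45 g/cm³

Porosity at depth: phi = 0.49·exp(−0.273×4.8) = 0.49×0.2697 = 0.1322
Bulk density: ρ_b = (1−phi)ρ_g + phi·ρ_f = 0.8678×2.67 + 0.1322×1.03
       = 2.317 + 0.136 = 2.453 g/cm³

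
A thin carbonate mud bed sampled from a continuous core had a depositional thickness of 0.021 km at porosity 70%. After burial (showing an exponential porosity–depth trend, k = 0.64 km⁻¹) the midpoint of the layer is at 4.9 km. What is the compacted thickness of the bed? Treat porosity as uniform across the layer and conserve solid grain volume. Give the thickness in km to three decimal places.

Porosity at 4.9 km: phi = 0.7·exp(−0.64×4.9) = 0.0304
Solid-volume conservation: h(1−phi) = h₀(1−phi₀) ⇒ h = h₀·(1−phi₀)/(1−phi)
h = 0.021 × (1 − 0.7)/(1 − 0.0304) = 0.021 × 0.3094 = 0.0065 km

0.006 km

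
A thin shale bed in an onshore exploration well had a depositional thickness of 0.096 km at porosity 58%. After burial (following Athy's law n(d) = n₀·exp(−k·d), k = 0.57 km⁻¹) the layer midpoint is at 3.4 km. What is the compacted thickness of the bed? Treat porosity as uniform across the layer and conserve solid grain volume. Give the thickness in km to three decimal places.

Porosity at 3.4 km: n = 0.58·exp(−0.57×3.4) = 0.0835
Solid-volume conservation: h(1−n) = h₀(1−n₀) ⇒ h = h₀·(1−n₀)/(1−n)
h = 0.096 × (1 − 0.58)/(1 − 0.0835) = 0.096 × 0.4583 = 0.0440 km

0.044 km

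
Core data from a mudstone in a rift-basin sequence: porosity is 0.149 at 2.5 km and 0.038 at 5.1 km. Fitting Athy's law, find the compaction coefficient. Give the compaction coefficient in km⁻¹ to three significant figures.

0.526 km⁻¹

Athy: phi(d) = phi₀ e^(−kd) ⇒ phi₁/phi₂ = e^{k(d₂−d₁)} ⇒ k = ln(phi₁/phi₂)/(d₂−d₁)
k = ln(0.149/0.038) / (5.1 − 2.5) = ln(3.921) / 2.6 = 1.3664 / 2.6 = 0.5255 km⁻¹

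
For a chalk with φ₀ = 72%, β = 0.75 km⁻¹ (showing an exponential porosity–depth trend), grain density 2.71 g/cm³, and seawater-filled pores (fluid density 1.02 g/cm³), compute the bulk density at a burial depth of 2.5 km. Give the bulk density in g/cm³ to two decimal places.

Porosity at depth: φ = 0.72·exp(−0.75×2.5) = 0.72×0.1534 = 0.1104
Bulk density: ρ_b = (1−φ)ρ_g + φ·ρ_f = 0.8896×2.71 + 0.1104×1.02
       = 2.411 + 0.113 = 2.523 g/cm³

2.52 g/cm³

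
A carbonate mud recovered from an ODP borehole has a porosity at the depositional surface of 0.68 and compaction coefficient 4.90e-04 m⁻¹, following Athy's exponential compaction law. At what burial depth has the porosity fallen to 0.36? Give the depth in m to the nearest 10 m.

1300 m

Working in km (1 km = 1000 m; β in km⁻¹ = β in m⁻¹ × 1000):
Invert Athy's law: d = ln(phi₀/phi) / β
d = ln(0.68/0.36) / 0.49 = ln(1.889) / 0.49 = 0.6360 / 0.49 = 1.298 km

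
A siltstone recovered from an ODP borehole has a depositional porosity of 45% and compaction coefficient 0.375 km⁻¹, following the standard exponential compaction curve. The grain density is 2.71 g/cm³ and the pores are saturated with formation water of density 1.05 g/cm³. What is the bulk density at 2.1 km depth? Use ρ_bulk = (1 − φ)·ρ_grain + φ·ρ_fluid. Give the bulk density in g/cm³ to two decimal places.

2.37 g/cm³

Porosity at depth: n = 0.45·exp(−0.375×2.1) = 0.45×0.4550 = 0.2047
Bulk density: ρ_b = (1−n)ρ_g + n·ρ_f = 0.7953×2.71 + 0.2047×1.05
       = 2.155 + 0.215 = 2.370 g/cm³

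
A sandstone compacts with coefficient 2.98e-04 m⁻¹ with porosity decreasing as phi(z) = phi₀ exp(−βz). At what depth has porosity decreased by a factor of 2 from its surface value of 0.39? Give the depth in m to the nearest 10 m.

Working in km (1 km = 1000 m; β in km⁻¹ = β in m⁻¹ × 1000):
phi/phi₀ = 1/2 ⇒ exp(−β·z) = 1/2 ⇒ z = ln(2) / β
z = 0.6931 / 0.298 = 2.326 km

2330 m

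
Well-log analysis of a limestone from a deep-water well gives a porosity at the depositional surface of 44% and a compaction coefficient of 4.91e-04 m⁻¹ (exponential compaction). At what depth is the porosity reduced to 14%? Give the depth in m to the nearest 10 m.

Working in km (1 km = 1000 m; k in km⁻¹ = k in m⁻¹ × 1000):
Invert Athy's law: d = ln(n₀/n) / k
d = ln(0.44/0.14) / 0.491 = ln(3.143) / 0.491 = 1.1451 / 0.491 = 2.332 km

2330 m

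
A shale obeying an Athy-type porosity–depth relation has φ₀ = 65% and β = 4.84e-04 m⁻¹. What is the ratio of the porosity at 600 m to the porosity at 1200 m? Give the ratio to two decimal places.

Working in km (1 km = 1000 m; β in km⁻¹ = β in m⁻¹ × 1000):
φ(z₁)/φ(z₂) = e^(−β·z₁)/e^(−β·z₂) = e^{β(z₂−z₁)}
= exp(0.484 × 0.6) = exp(0.2904) = 1.3370

1.34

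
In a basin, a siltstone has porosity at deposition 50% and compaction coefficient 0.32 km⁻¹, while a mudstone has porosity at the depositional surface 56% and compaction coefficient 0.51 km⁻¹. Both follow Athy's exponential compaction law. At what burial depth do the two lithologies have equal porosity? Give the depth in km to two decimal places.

Set n₀ₐ e^(−kₐd) = n₀ᵦ e^(−kᵦd) ⇒ ln(n₀ₐ/n₀ᵦ) = (kₐ − kᵦ)·d
d = ln(0.5/0.56) / (0.32 − 0.51) = -0.1133 / -0.19 = 0.596 km

0.60 km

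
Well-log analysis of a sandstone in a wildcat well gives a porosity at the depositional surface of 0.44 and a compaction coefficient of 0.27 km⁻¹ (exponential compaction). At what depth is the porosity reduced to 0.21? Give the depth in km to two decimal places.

2.74 km

Invert Athy's law: z = ln(phi₀/phi) / k
z = ln(0.44/0.21) / 0.27 = ln(2.095) / 0.27 = 0.7397 / 0.27 = 2.740 km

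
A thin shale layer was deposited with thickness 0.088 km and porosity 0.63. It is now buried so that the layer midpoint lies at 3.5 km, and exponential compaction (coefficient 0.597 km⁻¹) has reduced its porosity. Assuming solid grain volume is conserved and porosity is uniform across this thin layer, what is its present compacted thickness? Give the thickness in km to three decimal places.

Porosity at 3.5 km: n = 0.63·exp(−0.597×3.5) = 0.0780
Solid-volume conservation: h(1−n) = h₀(1−n₀) ⇒ h = h₀·(1−n₀)/(1−n)
h = 0.088 × (1 − 0.63)/(1 − 0.0780) = 0.088 × 0.4013 = 0.0353 km

0.035 km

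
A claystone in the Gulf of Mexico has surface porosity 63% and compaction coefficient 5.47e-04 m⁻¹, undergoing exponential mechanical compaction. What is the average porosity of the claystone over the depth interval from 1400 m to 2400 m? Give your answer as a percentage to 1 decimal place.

Working in km (1 km = 1000 m; k in km⁻¹ = k in m⁻¹ × 1000):
⟨n⟩ = (1/(d₂−d₁)) ∫ n₀ e^(−kd) dd = n₀·(e^(−k·d₁) − e^(−k·d₂)) / (k·(d₂−d₁))
e^(−0.547×1.4) = 0.4650; e^(−0.547×2.4) = 0.2691
⟨n⟩ = 0.63 × (0.4650 − 0.2691) / (0.547 × 1) = 0.63 × 0.3581 = 0.2256

22.6%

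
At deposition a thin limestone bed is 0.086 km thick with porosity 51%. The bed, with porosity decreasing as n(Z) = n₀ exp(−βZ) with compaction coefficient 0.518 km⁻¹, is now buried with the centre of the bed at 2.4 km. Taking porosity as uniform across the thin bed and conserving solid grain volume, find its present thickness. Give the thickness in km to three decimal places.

0.049 km

Porosity at 2.4 km: n = 0.51·exp(−0.518×2.4) = 0.1471
Solid-volume conservation: h(1−n) = h₀(1−n₀) ⇒ h = h₀·(1−n₀)/(1−n)
h = 0.086 × (1 − 0.51)/(1 − 0.1471) = 0.086 × 0.5745 = 0.0494 km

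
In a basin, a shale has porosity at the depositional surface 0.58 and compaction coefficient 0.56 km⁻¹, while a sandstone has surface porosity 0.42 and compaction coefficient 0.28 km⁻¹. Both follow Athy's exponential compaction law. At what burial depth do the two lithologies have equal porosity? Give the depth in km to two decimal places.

1.15 km

Set phi₀ₐ e^(−kₐz) = phi₀ᵦ e^(−kᵦz) ⇒ ln(phi₀ₐ/phi₀ᵦ) = (kₐ − kᵦ)·z
z = ln(0.58/0.42) / (0.56 − 0.28) = 0.3228 / 0.28 = 1.153 km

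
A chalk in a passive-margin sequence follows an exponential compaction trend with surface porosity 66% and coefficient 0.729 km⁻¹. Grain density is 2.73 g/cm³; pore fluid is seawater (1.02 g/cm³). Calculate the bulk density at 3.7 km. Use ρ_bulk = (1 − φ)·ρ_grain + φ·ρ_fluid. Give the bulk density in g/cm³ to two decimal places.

Porosity at depth: n = 0.66·exp(−0.729×3.7) = 0.66×0.0674 = 0.0445
Bulk density: ρ_b = (1−n)ρ_g + n·ρ_f = 0.9555×2.73 + 0.0445×1.02
       = 2.609 + 0.045 = 2.654 g/cm³

2.65 g/cm³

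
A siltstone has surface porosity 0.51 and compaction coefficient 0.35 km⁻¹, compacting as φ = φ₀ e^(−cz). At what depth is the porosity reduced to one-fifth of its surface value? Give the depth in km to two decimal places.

4.60 km

φ/φ₀ = 1/5 ⇒ exp(−c·z) = 1/5 ⇒ z = ln(5) / c
z = 1.6094 / 0.35 = 4.598 km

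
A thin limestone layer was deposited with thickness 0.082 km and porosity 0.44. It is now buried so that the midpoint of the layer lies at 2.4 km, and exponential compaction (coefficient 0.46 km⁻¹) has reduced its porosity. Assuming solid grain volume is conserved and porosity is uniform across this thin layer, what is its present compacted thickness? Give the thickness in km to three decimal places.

0.054 km

Porosity at 2.4 km: φ = 0.44·exp(−0.46×2.4) = 0.1459
Solid-volume conservation: h(1−φ) = h₀(1−φ₀) ⇒ h = h₀·(1−φ₀)/(1−φ)
h = 0.082 × (1 − 0.44)/(1 − 0.1459) = 0.082 × 0.6556 = 0.0538 km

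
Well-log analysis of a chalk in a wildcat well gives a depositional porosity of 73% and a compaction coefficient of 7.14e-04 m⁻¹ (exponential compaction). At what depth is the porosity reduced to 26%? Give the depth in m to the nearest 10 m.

Working in km (1 km = 1000 m; k in km⁻¹ = k in m⁻¹ × 1000):
Invert Athy's law: d = ln(phi₀/phi) / k
d = ln(0.73/0.26) / 0.714 = ln(2.808) / 0.714 = 1.0324 / 0.714 = 1.446 km

1450 m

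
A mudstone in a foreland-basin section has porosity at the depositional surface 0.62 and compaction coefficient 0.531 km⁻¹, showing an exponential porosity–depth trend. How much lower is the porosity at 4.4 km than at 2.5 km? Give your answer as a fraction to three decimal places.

0.104

phi(2.5) = 0.62·e^(−0.531×2.5) = 0.1644
phi(4.4) = 0.62·e^(−0.531×4.4) = 0.0599
Δphi = 0.1644 − 0.0599 = 0.1044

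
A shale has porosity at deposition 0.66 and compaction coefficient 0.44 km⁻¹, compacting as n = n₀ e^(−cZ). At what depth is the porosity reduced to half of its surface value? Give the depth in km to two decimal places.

1.58 km

n/n₀ = 1/2 ⇒ exp(−c·Z) = 1/2 ⇒ Z = ln(2) / c
Z = 0.6931 / 0.44 = 1.575 km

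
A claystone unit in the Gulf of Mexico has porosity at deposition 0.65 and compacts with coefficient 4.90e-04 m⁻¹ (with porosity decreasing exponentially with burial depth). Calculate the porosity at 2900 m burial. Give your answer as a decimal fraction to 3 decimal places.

Working in km (1 km = 1000 m; k in km⁻¹ = k in m⁻¹ × 1000):
phi = phi₀·exp(−k·z) = 0.65 × exp(−0.49 × 2.9) = 0.65 × exp(−1.421)
  = 0.65 × 0.2415 = 0.1570

0.157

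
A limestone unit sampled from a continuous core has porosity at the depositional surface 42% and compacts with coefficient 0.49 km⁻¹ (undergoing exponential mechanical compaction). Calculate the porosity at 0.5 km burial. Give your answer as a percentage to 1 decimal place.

φ = φ₀·exp(−c·Z) = 0.42 × exp(−0.49 × 0.5) = 0.42 × exp(−0.245)
  = 0.42 × 0.7827 = 0.3287

32.9%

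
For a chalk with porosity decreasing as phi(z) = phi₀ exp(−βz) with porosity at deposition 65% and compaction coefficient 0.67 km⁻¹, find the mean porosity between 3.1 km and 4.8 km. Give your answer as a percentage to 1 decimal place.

⟨phi⟩ = (1/(z₂−z₁)) ∫ phi₀ e^(−βz) dz = phi₀·(e^(−β·z₁) − e^(−β·z₂)) / (β·(z₂−z₁))
e^(−0.67×3.1) = 0.1253; e^(−0.67×4.8) = 0.0401
⟨phi⟩ = 0.65 × (0.1253 − 0.0401) / (0.67 × 1.7) = 0.65 × 0.0748 = 0.0486

4.9%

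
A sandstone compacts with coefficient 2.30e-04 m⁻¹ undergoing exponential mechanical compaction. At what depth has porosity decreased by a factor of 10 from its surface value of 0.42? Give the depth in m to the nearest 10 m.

10010 m

Working in km (1 km = 1000 m; c in km⁻¹ = c in m⁻¹ × 1000):
φ/φ₀ = 1/10 ⇒ exp(−c·Z) = 1/10 ⇒ Z = ln(10) / c
Z = 2.3026 / 0.23 = 10.011 km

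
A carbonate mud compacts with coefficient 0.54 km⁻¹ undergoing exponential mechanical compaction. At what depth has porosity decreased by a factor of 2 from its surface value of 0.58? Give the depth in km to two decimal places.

1.28 km

n/n₀ = 1/2 ⇒ exp(−β·z) = 1/2 ⇒ z = ln(2) / β
z = 0.6931 / 0.54 = 1.284 km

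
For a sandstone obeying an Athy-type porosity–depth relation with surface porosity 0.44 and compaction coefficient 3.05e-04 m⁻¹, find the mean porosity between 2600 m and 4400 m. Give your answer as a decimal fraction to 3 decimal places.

0.153

Working in km (1 km = 1000 m; k in km⁻¹ = k in m⁻¹ × 1000):
⟨phi⟩ = (1/(d₂−d₁)) ∫ phi₀ e^(−kd) dd = phi₀·(e^(−k·d₁) − e^(−k·d₂)) / (k·(d₂−d₁))
e^(−0.305×2.6) = 0.4525; e^(−0.305×4.4) = 0.2613
⟨phi⟩ = 0.44 × (0.4525 − 0.2613) / (0.305 × 1.8) = 0.44 × 0.3482 = 0.1532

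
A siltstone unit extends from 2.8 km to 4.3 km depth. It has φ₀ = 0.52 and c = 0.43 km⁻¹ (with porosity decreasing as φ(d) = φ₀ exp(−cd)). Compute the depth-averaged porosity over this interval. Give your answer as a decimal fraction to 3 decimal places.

0.115

⟨φ⟩ = (1/(d₂−d₁)) ∫ φ₀ e^(−cd) dd = φ₀·(e^(−c·d₁) − e^(−c·d₂)) / (c·(d₂−d₁))
e^(−0.43×2.8) = 0.3000; e^(−0.43×4.3) = 0.1574
⟨φ⟩ = 0.52 × (0.3000 − 0.1574) / (0.43 × 1.5) = 0.52 × 0.2211 = 0.1150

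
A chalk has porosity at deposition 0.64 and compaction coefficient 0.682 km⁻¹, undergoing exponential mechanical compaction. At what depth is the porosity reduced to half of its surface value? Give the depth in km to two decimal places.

phi/phi₀ = 1/2 ⇒ exp(−β·z) = 1/2 ⇒ z = ln(2) / β
z = 0.6931 / 0.682 = 1.016 km

1.02 km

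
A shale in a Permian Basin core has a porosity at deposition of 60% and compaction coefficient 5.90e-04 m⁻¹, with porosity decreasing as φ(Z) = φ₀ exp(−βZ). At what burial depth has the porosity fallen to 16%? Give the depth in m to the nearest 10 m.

Working in km (1 km = 1000 m; β in km⁻¹ = β in m⁻¹ × 1000):
Invert Athy's law: Z = ln(φ₀/φ) / β
Z = ln(0.6/0.16) / 0.59 = ln(3.75) / 0.59 = 1.3218 / 0.59 = 2.240 km

2240 m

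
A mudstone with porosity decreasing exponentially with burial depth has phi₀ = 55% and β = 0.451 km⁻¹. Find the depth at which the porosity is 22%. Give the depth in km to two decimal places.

Invert Athy's law: z = ln(phi₀/phi) / β
z = ln(0.55/0.22) / 0.451 = ln(2.5) / 0.451 = 0.9163 / 0.451 = 2.032 km

2.03 km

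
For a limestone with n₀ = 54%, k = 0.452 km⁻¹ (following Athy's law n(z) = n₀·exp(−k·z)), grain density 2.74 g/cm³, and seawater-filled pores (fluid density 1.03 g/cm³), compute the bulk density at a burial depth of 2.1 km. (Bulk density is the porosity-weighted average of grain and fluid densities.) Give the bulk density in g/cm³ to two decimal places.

Porosity at depth: n = 0.54·exp(−0.452×2.1) = 0.54×0.3871 = 0.2090
Bulk density: ρ_b = (1−n)ρ_g + n·ρ_f = 0.7910×2.74 + 0.2090×1.03
       = 2.167 + 0.215 = 2.383 g/cm³

2.38 g/cm³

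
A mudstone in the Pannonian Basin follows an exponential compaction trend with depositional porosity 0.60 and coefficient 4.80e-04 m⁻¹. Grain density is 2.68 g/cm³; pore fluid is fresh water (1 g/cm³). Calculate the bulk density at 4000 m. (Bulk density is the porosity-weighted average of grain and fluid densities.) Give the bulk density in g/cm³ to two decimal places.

Working in km (1 km = 1000 m; k in km⁻¹ = k in m⁻¹ × 1000):
Porosity at depth: n = 0.6·exp(−0.48×4) = 0.6×0.1466 = 0.0880
Bulk density: ρ_b = (1−n)ρ_g + n·ρ_f = 0.9120×2.68 + 0.0880×1
       = 2.444 + 0.088 = 2.532 g/cm³

2.53 g/cm³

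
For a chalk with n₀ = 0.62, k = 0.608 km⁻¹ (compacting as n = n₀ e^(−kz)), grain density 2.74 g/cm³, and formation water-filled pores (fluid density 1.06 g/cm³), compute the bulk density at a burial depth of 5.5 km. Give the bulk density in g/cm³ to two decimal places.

Porosity at depth: n = 0.62·exp(−0.608×5.5) = 0.62×0.0353 = 0.0219
Bulk density: ρ_b = (1−n)ρ_g + n·ρ_f = 0.9781×2.74 + 0.0219×1.06
       = 2.680 + 0.023 = 2.703 g/cm³

2.70 g/cm³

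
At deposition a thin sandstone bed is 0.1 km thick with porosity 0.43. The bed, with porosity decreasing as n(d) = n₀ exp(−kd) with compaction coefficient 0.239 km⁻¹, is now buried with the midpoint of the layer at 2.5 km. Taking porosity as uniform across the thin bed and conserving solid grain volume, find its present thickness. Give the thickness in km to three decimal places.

0.075 km

Porosity at 2.5 km: n = 0.43·exp(−0.239×2.5) = 0.2366
Solid-volume conservation: h(1−n) = h₀(1−n₀) ⇒ h = h₀·(1−n₀)/(1−n)
h = 0.1 × (1 − 0.43)/(1 − 0.2366) = 0.1 × 0.7466 = 0.0747 km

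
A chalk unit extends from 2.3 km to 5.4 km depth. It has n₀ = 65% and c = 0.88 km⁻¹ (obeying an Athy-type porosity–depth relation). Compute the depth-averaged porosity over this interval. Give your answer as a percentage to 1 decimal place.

2.9%

⟨n⟩ = (1/(Z₂−Z₁)) ∫ n₀ e^(−cZ) dZ = n₀·(e^(−c·Z₁) − e^(−c·Z₂)) / (c·(Z₂−Z₁))
e^(−0.88×2.3) = 0.1321; e^(−0.88×5.4) = 0.0086
⟨n⟩ = 0.65 × (0.1321 − 0.0086) / (0.88 × 3.1) = 0.65 × 0.0453 = 0.0294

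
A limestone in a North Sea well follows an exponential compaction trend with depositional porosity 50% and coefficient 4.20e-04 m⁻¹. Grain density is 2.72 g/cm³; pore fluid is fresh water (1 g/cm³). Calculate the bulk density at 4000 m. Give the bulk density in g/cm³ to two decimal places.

2.56 g/cm³

Working in km (1 km = 1000 m; β in km⁻¹ = β in m⁻¹ × 1000):
Porosity at depth: φ = 0.5·exp(−0.42×4) = 0.5×0.1864 = 0.0932
Bulk density: ρ_b = (1−φ)ρ_g + φ·ρ_f = 0.9068×2.72 + 0.0932×1
       = 2.467 + 0.093 = 2.560 g/cm³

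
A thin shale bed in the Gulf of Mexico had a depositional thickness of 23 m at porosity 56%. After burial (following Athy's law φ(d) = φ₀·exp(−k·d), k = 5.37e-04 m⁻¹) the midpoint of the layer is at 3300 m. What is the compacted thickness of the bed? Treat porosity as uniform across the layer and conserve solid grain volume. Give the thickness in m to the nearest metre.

11 m

Working in km (1 km = 1000 m; k in km⁻¹ = k in m⁻¹ × 1000):
Porosity at 3.3 km: φ = 0.56·exp(−0.537×3.3) = 0.0952
Solid-volume conservation: h(1−φ) = h₀(1−φ₀) ⇒ h = h₀·(1−φ₀)/(1−φ)
h = 0.023 × (1 − 0.56)/(1 − 0.0952) = 0.023 × 0.4863 = 0.0112 km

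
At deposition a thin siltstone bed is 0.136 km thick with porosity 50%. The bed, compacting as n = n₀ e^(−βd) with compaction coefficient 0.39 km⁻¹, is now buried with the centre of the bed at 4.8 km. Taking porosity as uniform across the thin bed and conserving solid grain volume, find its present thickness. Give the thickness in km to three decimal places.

0.074 km

Porosity at 4.8 km: n = 0.5·exp(−0.39×4.8) = 0.0769
Solid-volume conservation: h(1−n) = h₀(1−n₀) ⇒ h = h₀·(1−n₀)/(1−n)
h = 0.136 × (1 − 0.5)/(1 − 0.0769) = 0.136 × 0.5417 = 0.0737 km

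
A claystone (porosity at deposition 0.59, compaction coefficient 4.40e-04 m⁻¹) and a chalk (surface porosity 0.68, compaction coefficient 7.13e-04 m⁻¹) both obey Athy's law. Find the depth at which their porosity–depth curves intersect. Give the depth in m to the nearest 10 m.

520 m

Working in km (1 km = 1000 m; c in km⁻¹ = c in m⁻¹ × 1000):
Set n₀ₐ e^(−cₐZ) = n₀ᵦ e^(−cᵦZ) ⇒ ln(n₀ₐ/n₀ᵦ) = (cₐ − cᵦ)·Z
Z = ln(0.59/0.68) / (0.44 − 0.713) = -0.1420 / -0.273 = 0.520 km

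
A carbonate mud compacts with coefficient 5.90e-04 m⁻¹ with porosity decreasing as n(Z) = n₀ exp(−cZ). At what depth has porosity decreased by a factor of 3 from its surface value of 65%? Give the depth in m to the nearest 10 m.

1860 m

Working in km (1 km = 1000 m; c in km⁻¹ = c in m⁻¹ × 1000):
n/n₀ = 1/3 ⇒ exp(−c·Z) = 1/3 ⇒ Z = ln(3) / c
Z = 1.0986 / 0.59 = 1.862 km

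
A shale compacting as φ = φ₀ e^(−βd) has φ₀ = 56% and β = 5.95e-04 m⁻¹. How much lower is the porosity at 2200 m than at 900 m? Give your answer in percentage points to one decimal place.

17.7 percentage points

Working in km (1 km = 1000 m; β in km⁻¹ = β in m⁻¹ × 1000):
φ(0.9) = 0.56·e^(−0.595×0.9) = 0.3278
φ(2.2) = 0.56·e^(−0.595×2.2) = 0.1513
Δφ = 0.3278 − 0.1513 = 0.1766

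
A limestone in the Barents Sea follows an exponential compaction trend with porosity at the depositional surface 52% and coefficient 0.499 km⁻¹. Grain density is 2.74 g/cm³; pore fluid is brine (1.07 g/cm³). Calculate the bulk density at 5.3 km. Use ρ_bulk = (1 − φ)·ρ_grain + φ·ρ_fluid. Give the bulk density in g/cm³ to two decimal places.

2.68 g/cm³

Porosity at depth: phi = 0.52·exp(−0.499×5.3) = 0.52×0.0710 = 0.0369
Bulk density: ρ_b = (1−phi)ρ_g + phi·ρ_f = 0.9631×2.74 + 0.0369×1.07
       = 2.639 + 0.040 = 2.678 g/cm³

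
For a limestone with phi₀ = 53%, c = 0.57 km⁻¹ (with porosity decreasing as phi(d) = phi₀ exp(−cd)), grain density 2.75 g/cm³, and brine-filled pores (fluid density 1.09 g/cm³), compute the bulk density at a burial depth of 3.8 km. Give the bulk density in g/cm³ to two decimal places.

Porosity at depth: phi = 0.53·exp(−0.57×3.8) = 0.53×0.1146 = 0.0608
Bulk density: ρ_b = (1−phi)ρ_g + phi·ρ_f = 0.9392×2.75 + 0.0608×1.09
       = 2.583 + 0.066 = 2.649 g/cm³

2.65 g/cm³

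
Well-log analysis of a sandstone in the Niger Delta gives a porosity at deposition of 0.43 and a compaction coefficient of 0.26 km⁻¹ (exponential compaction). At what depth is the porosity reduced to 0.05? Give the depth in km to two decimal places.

8.28 km

Invert Athy's law: d = ln(phi₀/phi) / k
d = ln(0.43/0.05) / 0.26 = ln(8.6) / 0.26 = 2.1518 / 0.26 = 8.276 km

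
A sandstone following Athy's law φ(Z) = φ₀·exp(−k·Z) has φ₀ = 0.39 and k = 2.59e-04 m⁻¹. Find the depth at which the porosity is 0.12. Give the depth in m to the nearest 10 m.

Working in km (1 km = 1000 m; k in km⁻¹ = k in m⁻¹ × 1000):
Invert Athy's law: Z = ln(φ₀/φ) / k
Z = ln(0.39/0.12) / 0.259 = ln(3.25) / 0.259 = 1.1787 / 0.259 = 4.551 km

4550 m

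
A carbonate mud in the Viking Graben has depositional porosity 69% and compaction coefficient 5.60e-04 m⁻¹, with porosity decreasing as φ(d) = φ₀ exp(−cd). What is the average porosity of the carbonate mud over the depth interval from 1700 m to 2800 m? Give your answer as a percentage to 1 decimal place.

19.9%

Working in km (1 km = 1000 m; c in km⁻¹ = c in m⁻¹ × 1000):
⟨φ⟩ = (1/(d₂−d₁)) ∫ φ₀ e^(−cd) dd = φ₀·(e^(−c·d₁) − e^(−c·d₂)) / (c·(d₂−d₁))
e^(−0.56×1.7) = 0.3860; e^(−0.56×2.8) = 0.2085
⟨φ⟩ = 0.69 × (0.3860 − 0.2085) / (0.56 × 1.1) = 0.69 × 0.2882 = 0.1988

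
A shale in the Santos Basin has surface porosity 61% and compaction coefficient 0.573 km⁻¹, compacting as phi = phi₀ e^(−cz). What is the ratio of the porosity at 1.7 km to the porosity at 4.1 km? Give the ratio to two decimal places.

3.96

phi(z₁)/phi(z₂) = e^(−c·z₁)/e^(−c·z₂) = e^{c(z₂−z₁)}
= exp(0.573 × 2.4) = exp(1.375) = 3.9559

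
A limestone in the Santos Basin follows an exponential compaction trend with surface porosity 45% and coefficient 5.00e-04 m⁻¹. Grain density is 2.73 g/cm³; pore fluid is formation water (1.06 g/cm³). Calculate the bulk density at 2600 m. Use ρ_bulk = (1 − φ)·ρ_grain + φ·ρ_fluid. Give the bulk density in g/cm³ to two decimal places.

Working in km (1 km = 1000 m; β in km⁻¹ = β in m⁻¹ × 1000):
Porosity at depth: phi = 0.45·exp(−0.5×2.6) = 0.45×0.2725 = 0.1226
Bulk density: ρ_b = (1−phi)ρ_g + phi·ρ_f = 0.8774×2.73 + 0.1226×1.06
       = 2.395 + 0.130 = 2.525 g/cm³

2.53 g/cm³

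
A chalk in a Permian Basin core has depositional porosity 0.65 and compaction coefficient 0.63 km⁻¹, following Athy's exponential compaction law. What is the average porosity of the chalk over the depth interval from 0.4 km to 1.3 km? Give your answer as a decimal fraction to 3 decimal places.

0.386

⟨phi⟩ = (1/(d₂−d₁)) ∫ phi₀ e^(−βd) dd = phi₀·(e^(−β·d₁) − e^(−β·d₂)) / (β·(d₂−d₁))
e^(−0.63×0.4) = 0.7772; e^(−0.63×1.3) = 0.4409
⟨phi⟩ = 0.65 × (0.7772 − 0.4409) / (0.63 × 0.9) = 0.65 × 0.5932 = 0.3856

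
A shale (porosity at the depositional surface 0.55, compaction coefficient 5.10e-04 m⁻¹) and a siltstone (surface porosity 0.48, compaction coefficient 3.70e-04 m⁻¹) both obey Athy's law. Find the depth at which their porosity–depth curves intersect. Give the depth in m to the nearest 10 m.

970 m

Working in km (1 km = 1000 m; k in km⁻¹ = k in m⁻¹ × 1000):
Set n₀ₐ e^(−kₐz) = n₀ᵦ e^(−kᵦz) ⇒ ln(n₀ₐ/n₀ᵦ) = (kₐ − kᵦ)·z
z = ln(0.55/0.48) / (0.51 − 0.37) = 0.1361 / 0.14 = 0.972 km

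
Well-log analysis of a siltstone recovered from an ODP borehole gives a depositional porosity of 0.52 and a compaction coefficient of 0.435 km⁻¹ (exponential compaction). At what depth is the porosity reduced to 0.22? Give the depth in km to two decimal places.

Invert Athy's law: Z = ln(phi₀/phi) / β
Z = ln(0.52/0.22) / 0.435 = ln(2.364) / 0.435 = 0.8602 / 0.435 = 1.977 km

1.98 km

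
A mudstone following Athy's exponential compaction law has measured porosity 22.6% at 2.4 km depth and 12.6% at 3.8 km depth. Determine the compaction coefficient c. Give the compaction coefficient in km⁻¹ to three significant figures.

Athy: phi(d) = phi₀ e^(−cd) ⇒ phi₁/phi₂ = e^{c(d₂−d₁)} ⇒ c = ln(phi₁/phi₂)/(d₂−d₁)
c = ln(0.226/0.126) / (3.8 − 2.4) = ln(1.794) / 1.4 = 0.5843 / 1.4 = 0.4173 km⁻¹

0.417 km⁻¹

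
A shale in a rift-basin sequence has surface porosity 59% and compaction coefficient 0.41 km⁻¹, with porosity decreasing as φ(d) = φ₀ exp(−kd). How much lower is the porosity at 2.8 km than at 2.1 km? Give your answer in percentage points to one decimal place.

φ(2.1) = 0.59·e^(−0.41×2.1) = 0.2494
φ(2.8) = 0.59·e^(−0.41×2.8) = 0.1872
Δφ = 0.2494 − 0.1872 = 0.0622

6.2 percentage points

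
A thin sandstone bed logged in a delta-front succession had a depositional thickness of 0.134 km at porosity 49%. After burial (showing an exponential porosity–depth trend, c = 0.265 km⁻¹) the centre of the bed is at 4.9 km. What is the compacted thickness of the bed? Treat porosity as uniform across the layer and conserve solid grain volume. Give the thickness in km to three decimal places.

0.079 km

Porosity at 4.9 km: φ = 0.49·exp(−0.265×4.9) = 0.1337
Solid-volume conservation: h(1−φ) = h₀(1−φ₀) ⇒ h = h₀·(1−φ₀)/(1−φ)
h = 0.134 × (1 − 0.49)/(1 − 0.1337) = 0.134 × 0.5887 = 0.0789 km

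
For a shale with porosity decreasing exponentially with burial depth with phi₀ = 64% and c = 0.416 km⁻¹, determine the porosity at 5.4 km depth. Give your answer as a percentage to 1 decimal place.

phi = phi₀·exp(−c·z) = 0.64 × exp(−0.416 × 5.4) = 0.64 × exp(−2.246)
  = 0.64 × 0.1058 = 0.0677

6.8%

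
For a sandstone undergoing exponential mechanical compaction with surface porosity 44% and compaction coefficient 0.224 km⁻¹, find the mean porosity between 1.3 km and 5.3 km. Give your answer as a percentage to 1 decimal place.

⟨n⟩ = (1/(d₂−d₁)) ∫ n₀ e^(−kd) dd = n₀·(e^(−k·d₁) − e^(−k·d₂)) / (k·(d₂−d₁))
e^(−0.224×1.3) = 0.7474; e^(−0.224×5.3) = 0.3051
⟨n⟩ = 0.44 × (0.7474 − 0.3051) / (0.224 × 4) = 0.44 × 0.4936 = 0.2172

21.7%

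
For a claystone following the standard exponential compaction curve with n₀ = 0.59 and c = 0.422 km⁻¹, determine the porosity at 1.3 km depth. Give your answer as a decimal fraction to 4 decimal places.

n = n₀·exp(−c·z) = 0.59 × exp(−0.422 × 1.3) = 0.59 × exp(−0.5486)
  = 0.59 × 0.5778 = 0.3409

0.3409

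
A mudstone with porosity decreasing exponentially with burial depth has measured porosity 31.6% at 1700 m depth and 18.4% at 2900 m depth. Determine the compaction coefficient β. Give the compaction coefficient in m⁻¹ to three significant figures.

Working in km (1 km = 1000 m; β in km⁻¹ = β in m⁻¹ × 1000):
Athy: n(d) = n₀ e^(−βd) ⇒ n₁/n₂ = e^{β(d₂−d₁)} ⇒ β = ln(n₁/n₂)/(d₂−d₁)
β = ln(0.316/0.184) / (2.9 − 1.7) = ln(1.717) / 1.2 = 0.5408 / 1.2 = 0.4507 km⁻¹

0.000451 m⁻¹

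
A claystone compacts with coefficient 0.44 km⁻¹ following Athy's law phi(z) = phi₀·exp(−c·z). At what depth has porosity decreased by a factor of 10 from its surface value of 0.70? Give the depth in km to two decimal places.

5.23 km

phi/phi₀ = 1/10 ⇒ exp(−c·z) = 1/10 ⇒ z = ln(10) / c
z = 2.3026 / 0.44 = 5.233 km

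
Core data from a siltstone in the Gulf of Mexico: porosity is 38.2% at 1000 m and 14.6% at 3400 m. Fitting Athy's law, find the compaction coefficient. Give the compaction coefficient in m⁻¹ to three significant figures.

Working in km (1 km = 1000 m; k in km⁻¹ = k in m⁻¹ × 1000):
Athy: n(Z) = n₀ e^(−kZ) ⇒ n₁/n₂ = e^{k(Z₂−Z₁)} ⇒ k = ln(n₁/n₂)/(Z₂−Z₁)
k = ln(0.382/0.146) / (3.4 − 1) = ln(2.616) / 2.4 = 0.9618 / 2.4 = 0.4008 km⁻¹

0.000401 m⁻¹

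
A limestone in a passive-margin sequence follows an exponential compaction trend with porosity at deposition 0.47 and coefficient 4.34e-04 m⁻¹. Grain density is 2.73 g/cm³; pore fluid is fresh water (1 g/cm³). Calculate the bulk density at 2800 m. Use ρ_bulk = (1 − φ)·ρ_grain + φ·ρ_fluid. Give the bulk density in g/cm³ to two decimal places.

2.49 g/cm³

Working in km (1 km = 1000 m; β in km⁻¹ = β in m⁻¹ × 1000):
Porosity at depth: n = 0.47·exp(−0.434×2.8) = 0.47×0.2967 = 0.1394
Bulk density: ρ_b = (1−n)ρ_g + n·ρ_f = 0.8606×2.73 + 0.1394×1
       = 2.349 + 0.139 = 2.489 g/cm³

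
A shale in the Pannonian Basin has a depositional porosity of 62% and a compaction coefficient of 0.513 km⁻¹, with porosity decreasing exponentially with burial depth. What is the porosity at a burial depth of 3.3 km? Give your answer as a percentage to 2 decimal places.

n = n₀·exp(−c·Z) = 0.62 × exp(−0.513 × 3.3) = 0.62 × exp(−1.693)
  = 0.62 × 0.1840 = 0.1141

11.41%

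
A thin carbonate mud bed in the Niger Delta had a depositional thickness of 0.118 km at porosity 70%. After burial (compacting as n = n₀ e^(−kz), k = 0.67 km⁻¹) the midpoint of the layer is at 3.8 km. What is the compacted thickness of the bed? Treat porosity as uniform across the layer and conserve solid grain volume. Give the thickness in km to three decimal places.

Porosity at 3.8 km: n = 0.7·exp(−0.67×3.8) = 0.0549
Solid-volume conservation: h(1−n) = h₀(1−n₀) ⇒ h = h₀·(1−n₀)/(1−n)
h = 0.118 × (1 − 0.7)/(1 − 0.0549) = 0.118 × 0.3174 = 0.0375 km

0.037 km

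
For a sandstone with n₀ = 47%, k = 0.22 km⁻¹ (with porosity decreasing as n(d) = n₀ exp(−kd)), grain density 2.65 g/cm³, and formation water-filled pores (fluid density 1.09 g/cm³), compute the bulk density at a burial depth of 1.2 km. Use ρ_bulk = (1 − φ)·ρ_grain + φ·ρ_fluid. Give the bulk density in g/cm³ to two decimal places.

Porosity at depth: n = 0.47·exp(−0.22×1.2) = 0.47×0.7680 = 0.3609
Bulk density: ρ_b = (1−n)ρ_g + n·ρ_f = 0.6391×2.65 + 0.3609×1.09
       = 1.693 + 0.393 = 2.087 g/cm³

2.09 g/cm³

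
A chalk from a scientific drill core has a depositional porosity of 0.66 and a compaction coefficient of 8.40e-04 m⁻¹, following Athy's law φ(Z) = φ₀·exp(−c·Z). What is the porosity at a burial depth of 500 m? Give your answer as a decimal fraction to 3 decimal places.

0.434

Working in km (1 km = 1000 m; c in km⁻¹ = c in m⁻¹ × 1000):
φ = φ₀·exp(−c·Z) = 0.66 × exp(−0.84 × 0.5) = 0.66 × exp(−0.42)
  = 0.66 × 0.6570 = 0.4337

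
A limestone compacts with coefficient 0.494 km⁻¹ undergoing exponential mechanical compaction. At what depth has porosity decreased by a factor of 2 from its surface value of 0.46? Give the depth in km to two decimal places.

1.40 km

φ/φ₀ = 1/2 ⇒ exp(−k·z) = 1/2 ⇒ z = ln(2) / k
z = 0.6931 / 0.494 = 1.403 km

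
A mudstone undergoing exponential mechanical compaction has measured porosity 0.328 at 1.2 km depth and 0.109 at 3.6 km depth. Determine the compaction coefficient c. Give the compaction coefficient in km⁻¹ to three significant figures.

Athy: n(z) = n₀ e^(−cz) ⇒ n₁/n₂ = e^{c(z₂−z₁)} ⇒ c = ln(n₁/n₂)/(z₂−z₁)
c = ln(0.328/0.109) / (3.6 − 1.2) = ln(3.009) / 2.4 = 1.1017 / 2.4 = 0.459 km⁻¹

0.459 km⁻¹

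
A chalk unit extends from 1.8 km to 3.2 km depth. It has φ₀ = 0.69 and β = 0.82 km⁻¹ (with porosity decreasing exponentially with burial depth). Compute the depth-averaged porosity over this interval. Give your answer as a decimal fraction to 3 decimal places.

0.094

⟨φ⟩ = (1/(z₂−z₁)) ∫ φ₀ e^(−βz) dz = φ₀·(e^(−β·z₁) − e^(−β·z₂)) / (β·(z₂−z₁))
e^(−0.82×1.8) = 0.2286; e^(−0.82×3.2) = 0.0725
⟨φ⟩ = 0.69 × (0.2286 − 0.0725) / (0.82 × 1.4) = 0.69 × 0.1359 = 0.0938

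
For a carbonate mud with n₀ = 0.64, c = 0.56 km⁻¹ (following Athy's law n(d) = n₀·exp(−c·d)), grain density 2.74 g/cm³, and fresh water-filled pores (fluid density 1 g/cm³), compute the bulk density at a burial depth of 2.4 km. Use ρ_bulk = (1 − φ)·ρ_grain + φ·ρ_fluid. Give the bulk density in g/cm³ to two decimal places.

Porosity at depth: n = 0.64·exp(−0.56×2.4) = 0.64×0.2608 = 0.1669
Bulk density: ρ_b = (1−n)ρ_g + n·ρ_f = 0.8331×2.74 + 0.1669×1
       = 2.283 + 0.167 = 2.450 g/cm³

2.45 g/cm³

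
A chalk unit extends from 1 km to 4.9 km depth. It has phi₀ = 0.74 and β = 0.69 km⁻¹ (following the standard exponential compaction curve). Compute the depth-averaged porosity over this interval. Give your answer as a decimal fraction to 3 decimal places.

⟨phi⟩ = (1/(d₂−d₁)) ∫ phi₀ e^(−βd) dd = phi₀·(e^(−β·d₁) − e^(−β·d₂)) / (β·(d₂−d₁))
e^(−0.69×1) = 0.5016; e^(−0.69×4.9) = 0.0340
⟨phi⟩ = 0.74 × (0.5016 − 0.0340) / (0.69 × 3.9) = 0.74 × 0.1738 = 0.1286

0.129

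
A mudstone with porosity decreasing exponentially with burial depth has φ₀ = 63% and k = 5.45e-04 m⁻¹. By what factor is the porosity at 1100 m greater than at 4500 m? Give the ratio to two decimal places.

6.38

Working in km (1 km = 1000 m; k in km⁻¹ = k in m⁻¹ × 1000):
φ(Z₁)/φ(Z₂) = e^(−k·Z₁)/e^(−k·Z₂) = e^{k(Z₂−Z₁)}
= exp(0.545 × 3.4) = exp(1.853) = 6.3789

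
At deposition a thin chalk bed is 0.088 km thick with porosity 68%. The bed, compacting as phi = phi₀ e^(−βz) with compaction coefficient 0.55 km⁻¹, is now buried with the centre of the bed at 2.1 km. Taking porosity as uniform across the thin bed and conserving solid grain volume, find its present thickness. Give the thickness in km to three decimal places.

0.036 km

Porosity at 2.1 km: phi = 0.68·exp(−0.55×2.1) = 0.2142
Solid-volume conservation: h(1−phi) = h₀(1−phi₀) ⇒ h = h₀·(1−phi₀)/(1−phi)
h = 0.088 × (1 − 0.68)/(1 − 0.2142) = 0.088 × 0.4072 = 0.0358 km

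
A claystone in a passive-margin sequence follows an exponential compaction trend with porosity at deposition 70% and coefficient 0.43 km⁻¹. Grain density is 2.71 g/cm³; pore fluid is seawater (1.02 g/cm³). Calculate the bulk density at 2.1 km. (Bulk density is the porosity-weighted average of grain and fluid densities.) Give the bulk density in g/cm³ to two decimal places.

2.23 g/cm³

Porosity at depth: φ = 0.7·exp(−0.43×2.1) = 0.7×0.4054 = 0.2837
Bulk density: ρ_b = (1−φ)ρ_g + φ·ρ_f = 0.7163×2.71 + 0.2837×1.02
       = 1.941 + 0.289 = 2.230 g/cm³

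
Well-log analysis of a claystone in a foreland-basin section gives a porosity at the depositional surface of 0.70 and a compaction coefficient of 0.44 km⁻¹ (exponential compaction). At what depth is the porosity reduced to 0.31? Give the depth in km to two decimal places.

1.85 km

Invert Athy's law: Z = ln(n₀/n) / c
Z = ln(0.7/0.31) / 0.44 = ln(2.258) / 0.44 = 0.8145 / 0.44 = 1.851 km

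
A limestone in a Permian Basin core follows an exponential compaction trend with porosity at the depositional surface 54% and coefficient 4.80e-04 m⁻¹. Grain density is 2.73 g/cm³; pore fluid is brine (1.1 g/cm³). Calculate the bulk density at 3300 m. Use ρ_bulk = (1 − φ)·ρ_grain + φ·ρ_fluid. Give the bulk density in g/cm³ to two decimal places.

2.55 g/cm³

Working in km (1 km = 1000 m; k in km⁻¹ = k in m⁻¹ × 1000):
Porosity at depth: φ = 0.54·exp(−0.48×3.3) = 0.54×0.2052 = 0.1108
Bulk density: ρ_b = (1−φ)ρ_g + φ·ρ_f = 0.8892×2.73 + 0.1108×1.1
       = 2.428 + 0.122 = 2.549 g/cm³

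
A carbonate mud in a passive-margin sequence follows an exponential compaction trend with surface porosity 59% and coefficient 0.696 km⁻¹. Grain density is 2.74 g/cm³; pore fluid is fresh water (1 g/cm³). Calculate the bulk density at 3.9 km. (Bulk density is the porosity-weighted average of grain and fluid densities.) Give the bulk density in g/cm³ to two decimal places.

Porosity at depth: n = 0.59·exp(−0.696×3.9) = 0.59×0.0662 = 0.0391
Bulk density: ρ_b = (1−n)ρ_g + n·ρ_f = 0.9609×2.74 + 0.0391×1
       = 2.633 + 0.039 = 2.672 g/cm³

2.67 g/cm³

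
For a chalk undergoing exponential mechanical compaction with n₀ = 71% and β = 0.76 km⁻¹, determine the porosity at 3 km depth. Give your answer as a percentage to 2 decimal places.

7.26%

n = n₀·exp(−β·d) = 0.71 × exp(−0.76 × 3) = 0.71 × exp(−2.28)
  = 0.71 × 0.1023 = 0.0726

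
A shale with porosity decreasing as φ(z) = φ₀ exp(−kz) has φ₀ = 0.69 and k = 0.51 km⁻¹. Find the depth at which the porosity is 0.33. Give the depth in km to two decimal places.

Invert Athy's law: z = ln(φ₀/φ) / k
z = ln(0.69/0.33) / 0.51 = ln(2.091) / 0.51 = 0.7376 / 0.51 = 1.446 km

1.45 km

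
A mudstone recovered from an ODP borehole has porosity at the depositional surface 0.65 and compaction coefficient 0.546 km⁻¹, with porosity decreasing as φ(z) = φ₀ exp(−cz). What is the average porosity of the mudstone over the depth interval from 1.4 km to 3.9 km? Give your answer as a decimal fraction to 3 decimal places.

0.165

⟨φ⟩ = (1/(z₂−z₁)) ∫ φ₀ e^(−cz) dz = φ₀·(e^(−c·z₁) − e^(−c·z₂)) / (c·(z₂−z₁))
e^(−0.546×1.4) = 0.4656; e^(−0.546×3.9) = 0.1189
⟨φ⟩ = 0.65 × (0.4656 − 0.1189) / (0.546 × 2.5) = 0.65 × 0.2540 = 0.1651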